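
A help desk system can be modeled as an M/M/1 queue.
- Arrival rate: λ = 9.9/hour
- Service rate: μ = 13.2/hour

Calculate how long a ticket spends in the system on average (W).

First, compute utilization: ρ = λ/μ = 9.9/13.2 = 0.7500
For M/M/1: W = 1/(μ-λ)
W = 1/(13.2-9.9) = 1/3.30
W = 0.3030 hours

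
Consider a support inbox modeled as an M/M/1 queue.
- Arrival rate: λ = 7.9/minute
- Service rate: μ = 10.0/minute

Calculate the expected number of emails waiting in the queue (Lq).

ρ = λ/μ = 7.9/10.0 = 0.7900
For M/M/1: Lq = λ²/(μ(μ-λ))
Lq = 62.41/(10.0 × 2.10)
Lq = 2.9719 emails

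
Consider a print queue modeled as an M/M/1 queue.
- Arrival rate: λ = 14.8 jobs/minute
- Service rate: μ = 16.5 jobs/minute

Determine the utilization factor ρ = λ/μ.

Server utilization: ρ = λ/μ
ρ = 14.8/16.5 = 0.8970
The server is busy 89.70% of the time.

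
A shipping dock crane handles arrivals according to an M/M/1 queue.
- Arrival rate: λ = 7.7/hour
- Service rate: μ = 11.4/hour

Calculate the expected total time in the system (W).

First, compute utilization: ρ = λ/μ = 7.7/11.4 = 0.6754
For M/M/1: W = 1/(μ-λ)
W = 1/(11.4-7.7) = 1/3.70
W = 0.2703 hours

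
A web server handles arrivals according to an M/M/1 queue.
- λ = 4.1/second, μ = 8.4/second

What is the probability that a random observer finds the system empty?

ρ = λ/μ = 4.1/8.4 = 0.4881
P(0) = 1 - ρ = 1 - 0.4881 = 0.5119
The server is idle 51.19% of the time.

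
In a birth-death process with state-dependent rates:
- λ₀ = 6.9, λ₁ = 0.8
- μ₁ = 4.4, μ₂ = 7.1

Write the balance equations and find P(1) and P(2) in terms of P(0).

Balance equations:
State 0: λ₀P₀ = μ₁P₁ → P₁ = (λ₀/μ₁)P₀ = (6.9/4.4)P₀ = 1.5682P₀
State 1: P₂ = (λ₀λ₁)/(μ₁μ₂)P₀ = (6.9×0.8)/(4.4×7.1)P₀ = 0.1767P₀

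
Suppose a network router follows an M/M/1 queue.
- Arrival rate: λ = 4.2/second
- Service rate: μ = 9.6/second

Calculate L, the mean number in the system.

ρ = λ/μ = 4.2/9.6 = 0.4375
For M/M/1: L = λ/(μ-λ)
L = 4.2/(9.6-4.2) = 4.2/5.40
L = 0.7778 packets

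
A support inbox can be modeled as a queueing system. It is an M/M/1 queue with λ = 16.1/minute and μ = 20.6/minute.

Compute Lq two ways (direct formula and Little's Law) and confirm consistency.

Method 1 (direct): Lq = λ²/(μ(μ-λ)) = 259.21/(20.6 × 4.50) = 2.7962

Method 2 (Little's Law):
W = 1/(μ-λ) = 1/4.50 = 0.22222
Wq = W - 1/μ = 0.22222 - 0.048544 = 0.17368
Lq = λWq = 16.1 × 0.17368 = 2.7962 ✔ (matches Method 1)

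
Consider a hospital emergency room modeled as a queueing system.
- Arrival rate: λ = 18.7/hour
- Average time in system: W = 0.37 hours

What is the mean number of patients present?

Little's Law: L = λW
L = 18.7 × 0.37 = 6.9190 patients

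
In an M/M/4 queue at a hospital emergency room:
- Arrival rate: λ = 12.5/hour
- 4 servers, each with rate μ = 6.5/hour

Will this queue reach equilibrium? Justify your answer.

Stability requires ρ = λ/(cμ) < 1
ρ = 12.5/(4 × 6.5) = 12.5/26.00 = 0.4808
Since 0.4808 < 1, the system is STABLE.
The servers are busy 48.08% of the time.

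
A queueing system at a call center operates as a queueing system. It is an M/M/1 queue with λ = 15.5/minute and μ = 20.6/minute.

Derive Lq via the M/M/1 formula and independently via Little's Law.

Method 1 (direct): Lq = λ²/(μ(μ-λ)) = 240.25/(20.6 × 5.10) = 2.2868

Method 2 (Little's Law):
W = 1/(μ-λ) = 1/5.10 = 0.1960784
Wq = W - 1/μ = 0.1960784 - 0.04854369 = 0.147535
Lq = λWq = 15.5 × 0.147535 = 2.2868 ✔ (matches Method 1)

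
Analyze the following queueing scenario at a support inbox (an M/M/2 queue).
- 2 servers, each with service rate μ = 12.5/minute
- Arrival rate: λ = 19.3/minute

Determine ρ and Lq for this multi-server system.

Traffic intensity: ρ = λ/(cμ) = 19.3/(2×12.5) = 0.7720
Since ρ = 0.7720 < 1, system is stable.
Offered load a = λ/μ = cρ = 19.3/12.5 = 1.5440
P₀ = [ Σₙ₌₀^1 aⁿ/n! + a^2/(2!(1-ρ)) ]⁻¹
Σ = a^0/0! + a^1/1! = 1.0000 + 1.5440 = 2.5440
a^2/(2!(1-ρ)) = 2.3839/(2 × 0.2280) = 5.2279
P₀ = 1/(2.5440 + 5.2279) = 0.1287
Lq = P₀·a^2·ρ / (2!(1-ρ)²) = 0.12867 × 2.3839 × 0.77200 / (2 × 0.051984) = 2.2776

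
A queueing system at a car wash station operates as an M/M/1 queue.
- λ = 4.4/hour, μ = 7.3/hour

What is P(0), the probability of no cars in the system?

ρ = λ/μ = 4.4/7.3 = 0.6027
P(0) = 1 - ρ = 1 - 0.6027 = 0.3973
The server is idle 39.73% of the time.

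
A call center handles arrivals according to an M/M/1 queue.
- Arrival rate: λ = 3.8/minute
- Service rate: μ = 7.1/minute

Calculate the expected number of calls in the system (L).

ρ = λ/μ = 3.8/7.1 = 0.5352
For M/M/1: L = λ/(μ-λ)
L = 3.8/(7.1-3.8) = 3.8/3.30
L = 1.1515 calls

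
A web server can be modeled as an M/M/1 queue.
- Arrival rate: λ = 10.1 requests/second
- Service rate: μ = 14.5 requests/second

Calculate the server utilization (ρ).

Server utilization: ρ = λ/μ
ρ = 10.1/14.5 = 0.6966
The server is busy 69.66% of the time.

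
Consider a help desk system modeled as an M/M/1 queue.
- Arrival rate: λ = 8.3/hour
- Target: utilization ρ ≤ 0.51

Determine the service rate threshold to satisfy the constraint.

ρ = λ/μ, so μ = λ/ρ
μ ≥ 8.3/0.51 = 16.2745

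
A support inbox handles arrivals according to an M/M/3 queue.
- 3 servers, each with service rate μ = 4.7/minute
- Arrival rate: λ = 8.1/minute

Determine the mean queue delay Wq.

Traffic intensity: ρ = λ/(cμ) = 8.1/(3×4.7) = 0.5745
Since ρ = 0.5745 < 1, system is stable.
Offered load a = λ/μ = cρ = 8.1/4.7 = 1.7234
P₀ = [ Σₙ₌₀^2 aⁿ/n! + a^3/(3!(1-ρ)) ]⁻¹
Σ = a^0/0! + a^1/1! + a^2/2! = 1.0000 + 1.7234 + 1.4851 = 4.2085
a^3/(3!(1-ρ)) = 5.1187/(6 × 0.42553) = 2.0048
P₀ = 1/(4.2085 + 2.0048) = 0.1609
Lq = P₀·a^3·ρ / (3!(1-ρ)²) = 0.16095 × 5.1187 × 0.57447 / (6 × 0.18108) = 0.4356
Wq = Lq/λ = 0.4356/8.1 = 0.05378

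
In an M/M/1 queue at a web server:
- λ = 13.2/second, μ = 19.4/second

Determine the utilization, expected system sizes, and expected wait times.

Step 1: ρ = λ/μ = 13.2/19.4 = 0.6804
Step 2: L = λ/(μ-λ) = 13.2/6.20 = 2.1290
Step 3: Lq = λ²/(μ(μ-λ)) = 174.24/(19.4×6.20) = 1.4486
Step 4: W = 1/(μ-λ) = 1/6.20 = 0.16129
Step 5: Wq = λ/(μ(μ-λ)) = 13.2/(19.4×6.20) = 0.1097
Step 6: P(0) = 1-ρ = 0.3196
Verify: L = λW = 13.2×0.16129 = 2.1290 ✔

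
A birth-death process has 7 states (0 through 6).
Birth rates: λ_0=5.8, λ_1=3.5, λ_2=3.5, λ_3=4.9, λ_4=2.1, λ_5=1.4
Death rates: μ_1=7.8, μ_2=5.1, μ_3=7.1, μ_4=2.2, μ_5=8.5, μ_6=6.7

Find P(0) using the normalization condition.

Ratios P(n)/P(0) = (λ₀···λₙ₋₁)/(μ₁···μₙ):
P(1)/P(0) = (5.8)/(7.8) = 0.7436
P(2)/P(0) = (5.8×3.5)/(7.8×5.1) = 0.5103
P(3)/P(0) = (5.8×3.5×3.5)/(7.8×5.1×7.1) = 0.2516
P(4)/P(0) = (5.8×3.5×3.5×4.9)/(7.8×5.1×7.1×2.2) = 0.5603
P(5)/P(0) = (5.8×3.5×3.5×4.9×2.1)/(7.8×5.1×7.1×2.2×8.5) = 0.1384
P(6)/P(0) = (5.8×3.5×3.5×4.9×2.1×1.4)/(7.8×5.1×7.1×2.2×8.5×6.7) = 0.02892

Normalization: ∑ P(n) = 1
P(0) × (1.0000 + 0.7436 + 0.5103 + 0.2516 + 0.5603 + 0.1384 + 0.02892) = 1
P(0) × 3.2331 = 1
P(0) = 1/3.2331 = 0.3093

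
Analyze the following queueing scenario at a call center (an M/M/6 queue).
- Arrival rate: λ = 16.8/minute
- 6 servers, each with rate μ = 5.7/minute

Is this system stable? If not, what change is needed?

Stability requires ρ = λ/(cμ) < 1
ρ = 16.8/(6 × 5.7) = 16.8/34.20 = 0.4912
Since 0.4912 < 1, the system is STABLE.
The servers are busy 49.12% of the time.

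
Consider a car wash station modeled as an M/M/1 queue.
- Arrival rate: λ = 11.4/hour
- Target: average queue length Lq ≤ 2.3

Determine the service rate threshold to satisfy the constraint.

For M/M/1: Lq = λ²/(μ(μ-λ))
Need Lq ≤ 2.3, i.e. μ(μ-λ) ≥ λ²/2.3
μ² - 11.4μ - 129.96/2.3 ≥ 0  →  μ² - 11.4μ - 56.50435 ≥ 0
Quadratic formula (positive root): μ = [λ + √(λ² + 4×56.50435)]/2
Discriminant: 129.96 + 4×56.50435 = 355.9774, √355.9774 = 18.8674
μ ≥ (11.4 + 18.8674)/2 = 15.1337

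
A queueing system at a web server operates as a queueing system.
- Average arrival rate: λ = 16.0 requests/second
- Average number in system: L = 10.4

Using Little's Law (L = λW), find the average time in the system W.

Little's Law: L = λW, so W = L/λ
W = 10.4/16.0 = 0.6500 seconds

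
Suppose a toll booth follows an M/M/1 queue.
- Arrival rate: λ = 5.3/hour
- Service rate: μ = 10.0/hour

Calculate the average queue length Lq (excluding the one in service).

ρ = λ/μ = 5.3/10.0 = 0.5300
For M/M/1: Lq = λ²/(μ(μ-λ))
Lq = 28.09/(10.0 × 4.70)
Lq = 0.5977 vehicles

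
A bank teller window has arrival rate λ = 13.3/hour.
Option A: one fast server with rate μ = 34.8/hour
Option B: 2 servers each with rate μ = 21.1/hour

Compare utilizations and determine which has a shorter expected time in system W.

Option A: single server μ = 34.8 (M/M/1)
  ρ_A = 13.3/34.8 = 0.3822
  W_A = 1/(μ-λ) = 1/(34.8-13.3) = 1/21.50 = 0.04651

Option B: 2 servers μ = 21.1 (M/M/2)
  ρ_B = λ/(cμ) = 13.3/(2×21.1) = 0.3152
  Offered load a = λ/μ = cρ = 13.3/21.1 = 0.6303
  P₀ = [ Σₙ₌₀^1 aⁿ/n! + a^2/(2!(1-ρ)) ]⁻¹
  Σ = a^0/0! + a^1/1! = 1.0000 + 0.6303 = 1.6303
  a^2/(2!(1-ρ)) = 0.3973/(2 × 0.6848) = 0.2901
  P₀ = 1/(1.6303 + 0.2901) = 0.5207
  Lq = P₀·a^2·ρ / (2!(1-ρ)²) = 0.5207 × 0.3973 × 0.3152 / (2 × 0.4690) = 0.06952
  Wq_B = Lq/λ = 0.06952/13.3 = 0.005227
  W_B = Wq_B + 1/μ = 0.005227 + 0.04739 = 0.05262

Since W_A = 0.04651 < W_B = 0.05262, Option A (single fast server) has the shorter time in system.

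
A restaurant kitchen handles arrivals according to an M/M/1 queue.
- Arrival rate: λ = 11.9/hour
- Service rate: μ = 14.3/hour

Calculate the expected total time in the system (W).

First, compute utilization: ρ = λ/μ = 11.9/14.3 = 0.8322
For M/M/1: W = 1/(μ-λ)
W = 1/(14.3-11.9) = 1/2.40
W = 0.4167 hours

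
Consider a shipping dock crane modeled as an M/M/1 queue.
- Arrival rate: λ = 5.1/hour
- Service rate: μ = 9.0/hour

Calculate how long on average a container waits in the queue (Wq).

First, compute utilization: ρ = λ/μ = 5.1/9.0 = 0.5667
For M/M/1: Wq = λ/(μ(μ-λ))
Wq = 5.1/(9.0 × (9.0-5.1))
Wq = 5.1/(9.0 × 3.90)
Wq = 0.1453 hours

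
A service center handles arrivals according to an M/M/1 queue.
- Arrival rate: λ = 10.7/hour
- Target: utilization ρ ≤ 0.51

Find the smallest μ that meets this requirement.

ρ = λ/μ, so μ = λ/ρ
μ ≥ 10.7/0.51 = 20.9804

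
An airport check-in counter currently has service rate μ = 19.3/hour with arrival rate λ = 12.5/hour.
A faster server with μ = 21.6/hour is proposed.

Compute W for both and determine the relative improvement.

System 1: ρ₁ = 12.5/19.3 = 0.6477, W₁ = 1/(19.3-12.5) = 0.147059
System 2: ρ₂ = 12.5/21.6 = 0.5787, W₂ = 1/(21.6-12.5) = 0.109890
Improvement: (W₁-W₂)/W₁ = (0.147059-0.109890)/0.147059 = 25.27%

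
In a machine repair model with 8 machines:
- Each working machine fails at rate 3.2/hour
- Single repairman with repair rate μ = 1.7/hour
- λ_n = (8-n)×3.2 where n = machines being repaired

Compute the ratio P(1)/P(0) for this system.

P(1)/P(0) = ∏_{i=0}^{1-1} λ_i/μ_{i+1}
= (8-0)×3.2/1.7
= 15.0588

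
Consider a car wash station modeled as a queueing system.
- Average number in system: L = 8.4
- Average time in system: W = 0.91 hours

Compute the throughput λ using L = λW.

Little's Law: L = λW, so λ = L/W
λ = 8.4/0.91 = 9.2308 cars/hour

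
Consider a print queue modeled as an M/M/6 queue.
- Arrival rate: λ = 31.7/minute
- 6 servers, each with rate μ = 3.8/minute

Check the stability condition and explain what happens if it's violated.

Stability requires ρ = λ/(cμ) < 1
ρ = 31.7/(6 × 3.8) = 31.7/22.80 = 1.3904
Since 1.3904 ≥ 1, the system is UNSTABLE.
Need c > λ/μ = 31.7/3.8 = 8.34.
Minimum servers needed: c = 9.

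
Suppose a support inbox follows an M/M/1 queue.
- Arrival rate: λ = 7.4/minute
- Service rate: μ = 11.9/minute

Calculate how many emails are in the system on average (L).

ρ = λ/μ = 7.4/11.9 = 0.6218
For M/M/1: L = λ/(μ-λ)
L = 7.4/(11.9-7.4) = 7.4/4.50
L = 1.6444 emails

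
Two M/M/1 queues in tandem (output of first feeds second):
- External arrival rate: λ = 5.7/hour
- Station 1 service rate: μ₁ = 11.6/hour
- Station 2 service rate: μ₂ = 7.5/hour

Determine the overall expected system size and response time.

By Jackson's theorem, each station behaves as independent M/M/1.
Station 1: ρ₁ = 5.7/11.6 = 0.4914, L₁ = ρ₁/(1-ρ₁) = λ/(μ₁-λ) = 5.7/5.90 = 0.966102
Station 2: ρ₂ = 5.7/7.5 = 0.7600, L₂ = ρ₂/(1-ρ₂) = λ/(μ₂-λ) = 5.7/1.80 = 3.16667
Total: L = L₁ + L₂ = 0.966102 + 3.16667 = 4.13277
W = L/λ = 4.13277/5.7 = 0.7250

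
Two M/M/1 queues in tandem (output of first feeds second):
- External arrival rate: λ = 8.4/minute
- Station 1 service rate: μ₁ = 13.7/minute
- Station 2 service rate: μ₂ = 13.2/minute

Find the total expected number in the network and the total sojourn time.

By Jackson's theorem, each station behaves as independent M/M/1.
Station 1: ρ₁ = 8.4/13.7 = 0.6131, L₁ = ρ₁/(1-ρ₁) = λ/(μ₁-λ) = 8.4/5.30 = 1.5849
Station 2: ρ₂ = 8.4/13.2 = 0.6364, L₂ = ρ₂/(1-ρ₂) = λ/(μ₂-λ) = 8.4/4.80 = 1.7500
Total: L = L₁ + L₂ = 1.5849 + 1.7500 = 3.3349
W = L/λ = 3.3349/8.4 = 0.3970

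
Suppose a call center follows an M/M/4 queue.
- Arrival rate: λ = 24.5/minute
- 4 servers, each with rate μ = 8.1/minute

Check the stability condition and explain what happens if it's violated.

Stability requires ρ = λ/(cμ) < 1
ρ = 24.5/(4 × 8.1) = 24.5/32.40 = 0.7562
Since 0.7562 < 1, the system is STABLE.
The servers are busy 75.62% of the time.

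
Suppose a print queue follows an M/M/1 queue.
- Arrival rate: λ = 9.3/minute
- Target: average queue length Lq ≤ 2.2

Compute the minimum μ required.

For M/M/1: Lq = λ²/(μ(μ-λ))
Need Lq ≤ 2.2, i.e. μ(μ-λ) ≥ λ²/2.2
μ² - 9.3μ - 86.49/2.2 ≥ 0  →  μ² - 9.3μ - 39.313636 ≥ 0
Quadratic formula (positive root): μ = [λ + √(λ² + 4×39.313636)]/2
Discriminant: 86.49 + 4×39.313636 = 243.7445, √243.7445 = 15.6123
μ ≥ (9.3 + 15.6123)/2 = 12.4562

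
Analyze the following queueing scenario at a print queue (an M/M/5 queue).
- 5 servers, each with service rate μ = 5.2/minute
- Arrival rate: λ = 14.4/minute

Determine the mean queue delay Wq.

Traffic intensity: ρ = λ/(cμ) = 14.4/(5×5.2) = 0.5538
Since ρ = 0.5538 < 1, system is stable.
Offered load a = λ/μ = cρ = 14.4/5.2 = 2.7692
P₀ = [ Σₙ₌₀^4 aⁿ/n! + a^5/(5!(1-ρ)) ]⁻¹
Σ = a^0/0! + a^1/1! + a^2/2! + a^3/3! + a^4/4! = 1.000000 + 2.769231 + 3.834320 + 3.539372 + 2.450334 = 13.5933
a^5/(5!(1-ρ)) = 162.8530/(120 × 0.44615) = 3.0418
P₀ = 1/(13.5933 + 3.0418) = 0.06011
Lq = P₀·a^5·ρ / (5!(1-ρ)²) = 0.060114 × 162.8530 × 0.55385 / (120 × 0.19905) = 0.2270
Wq = Lq/λ = 0.2270/14.4 = 0.01576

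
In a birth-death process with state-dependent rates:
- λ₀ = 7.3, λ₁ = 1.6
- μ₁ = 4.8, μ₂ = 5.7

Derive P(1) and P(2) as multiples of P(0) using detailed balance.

Balance equations:
State 0: λ₀P₀ = μ₁P₁ → P₁ = (λ₀/μ₁)P₀ = (7.3/4.8)P₀ = 1.5208P₀
State 1: P₂ = (λ₀λ₁)/(μ₁μ₂)P₀ = (7.3×1.6)/(4.8×5.7)P₀ = 0.4269P₀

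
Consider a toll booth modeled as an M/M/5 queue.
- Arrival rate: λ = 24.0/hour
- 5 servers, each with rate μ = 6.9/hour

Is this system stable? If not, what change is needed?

Stability requires ρ = λ/(cμ) < 1
ρ = 24.0/(5 × 6.9) = 24.0/34.50 = 0.6957
Since 0.6957 < 1, the system is STABLE.
The servers are busy 69.57% of the time.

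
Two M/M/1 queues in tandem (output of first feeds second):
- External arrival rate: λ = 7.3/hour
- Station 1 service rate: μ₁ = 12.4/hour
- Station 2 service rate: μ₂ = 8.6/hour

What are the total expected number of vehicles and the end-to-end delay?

By Jackson's theorem, each station behaves as independent M/M/1.
Station 1: ρ₁ = 7.3/12.4 = 0.5887, L₁ = ρ₁/(1-ρ₁) = λ/(μ₁-λ) = 7.3/5.10 = 1.4314
Station 2: ρ₂ = 7.3/8.6 = 0.8488, L₂ = ρ₂/(1-ρ₂) = λ/(μ₂-λ) = 7.3/1.30 = 5.6154
Total: L = L₁ + L₂ = 1.4314 + 5.6154 = 7.0468
W = L/λ = 7.0468/7.3 = 0.9653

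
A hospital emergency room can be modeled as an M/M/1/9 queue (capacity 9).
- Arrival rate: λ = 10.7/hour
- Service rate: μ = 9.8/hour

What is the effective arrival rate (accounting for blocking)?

ρ = λ/μ = 10.7/9.8 = 1.091837
P₀ = (1-ρ)/(1-ρ^(K+1)) = (1-1.091837)/(1-1.091837^10) = -0.09184/-1.4076 = 0.06525
P_K = P₀×ρ^K = 0.06525 × 1.091837^9 = 0.06525 × 2.2051 = 0.1439
λ_eff = λ(1-P_K) = 10.7 × (1 - 0.14387) = 10.7 × 0.85613 = 9.1606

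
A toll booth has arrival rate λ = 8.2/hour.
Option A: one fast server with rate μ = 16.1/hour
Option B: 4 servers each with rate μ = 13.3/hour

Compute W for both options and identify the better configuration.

Option A: single server μ = 16.1 (M/M/1)
  ρ_A = 8.2/16.1 = 0.5093
  W_A = 1/(μ-λ) = 1/(16.1-8.2) = 1/7.90 = 0.1266

Option B: 4 servers μ = 13.3 (M/M/4)
  ρ_B = λ/(cμ) = 8.2/(4×13.3) = 0.1541
  Offered load a = λ/μ = cρ = 8.2/13.3 = 0.6165
  P₀ = [ Σₙ₌₀^3 aⁿ/n! + a^4/(4!(1-ρ)) ]⁻¹
  Σ = a^0/0! + a^1/1! + a^2/2! + a^3/3! = 1.0000 + 0.6165 + 0.1901 + 0.03906 = 1.8457
  a^4/(4!(1-ρ)) = 0.1445/(24 × 0.8459) = 0.007118
  P₀ = 1/(1.8457 + 0.007118) = 0.5397
  Lq = P₀·a^4·ρ / (4!(1-ρ)²) = 0.53973 × 0.14449 × 0.15414 / (24 × 0.71549) = 0.0007000
  Wq_B = Lq/λ = 0.000700026/8.2 = 0.000085369
  W_B = Wq_B + 1/μ = 0.000085369 + 0.075188 = 0.07527

Since W_B = 0.07527 < W_A = 0.1266, Option B (multiple servers) has the shorter time in system.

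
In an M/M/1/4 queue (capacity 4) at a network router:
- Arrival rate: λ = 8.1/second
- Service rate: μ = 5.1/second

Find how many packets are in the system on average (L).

ρ = λ/μ = 8.1/5.1 = 1.5882
P₀ = (1-ρ)/(1-ρ^(K+1)) = (1-1.5882)/(1-1.5882^5) = -0.5882/-9.1048 = 0.06460
P_K = P₀×ρ^K = 0.06460 × 1.5882^4 = 0.06460 × 6.3624 = 0.4110
L = ρ[1 - (K+1)ρ^K + Kρ^(K+1)] / [(1-ρ)(1-ρ^(K+1))]
L = 1.5882 × (1 - 5×6.3624 + 4×10.1048) / ((1 - 1.5882) × (1 - 10.1048)) = 2.8491 packets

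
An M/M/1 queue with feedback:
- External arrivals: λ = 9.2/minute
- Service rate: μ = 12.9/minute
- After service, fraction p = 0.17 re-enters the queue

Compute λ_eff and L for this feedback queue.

Effective arrival rate: λ_eff = λ/(1-p) = 9.2/(1-0.17) = 9.2/0.83 = 11.0843
ρ = λ_eff/μ = 11.0843/12.9 = 0.85925
L = ρ/(1-ρ) = 0.85925/(1-0.85925) = 6.1048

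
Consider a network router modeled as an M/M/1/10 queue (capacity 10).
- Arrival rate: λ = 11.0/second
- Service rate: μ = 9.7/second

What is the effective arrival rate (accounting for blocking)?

ρ = λ/μ = 11.0/9.7 = 1.13402
P₀ = (1-ρ)/(1-ρ^(K+1)) = (1-1.13402)/(1-1.13402^11) = -0.1340/-2.9887 = 0.04484
P_K = P₀×ρ^K = 0.04484 × 1.13402^10 = 0.04484 × 3.5173 = 0.1577
λ_eff = λ(1-P_K) = 11.0 × (1 - 0.157725) = 11.0 × 0.84227 = 9.2650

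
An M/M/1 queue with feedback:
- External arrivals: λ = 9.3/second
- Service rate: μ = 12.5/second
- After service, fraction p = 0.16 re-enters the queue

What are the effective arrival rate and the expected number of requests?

Effective arrival rate: λ_eff = λ/(1-p) = 9.3/(1-0.16) = 9.3/0.84 = 11.07143
ρ = λ_eff/μ = 11.07143/12.5 = 0.885714
L = ρ/(1-ρ) = 0.885714/(1-0.885714) = 7.7500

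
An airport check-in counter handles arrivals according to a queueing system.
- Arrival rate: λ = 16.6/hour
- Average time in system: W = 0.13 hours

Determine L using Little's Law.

Little's Law: L = λW
L = 16.6 × 0.13 = 2.1580 passengers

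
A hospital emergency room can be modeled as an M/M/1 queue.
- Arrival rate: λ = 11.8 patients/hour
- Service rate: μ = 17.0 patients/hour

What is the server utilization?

Server utilization: ρ = λ/μ
ρ = 11.8/17.0 = 0.6941
The server is busy 69.41% of the time.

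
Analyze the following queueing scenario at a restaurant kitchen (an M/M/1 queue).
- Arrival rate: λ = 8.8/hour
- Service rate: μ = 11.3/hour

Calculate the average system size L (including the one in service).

ρ = λ/μ = 8.8/11.3 = 0.7788
For M/M/1: L = λ/(μ-λ)
L = 8.8/(11.3-8.8) = 8.8/2.50
L = 3.5200 orders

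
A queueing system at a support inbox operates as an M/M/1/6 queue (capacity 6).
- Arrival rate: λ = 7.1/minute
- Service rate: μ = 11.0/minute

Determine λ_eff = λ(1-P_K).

ρ = λ/μ = 7.1/11.0 = 0.64545
P₀ = (1-ρ)/(1-ρ^(K+1)) = (1-0.64545)/(1-0.64545^7) = 0.35455/0.95333 = 0.3719
P_K = P₀×ρ^K = 0.3719 × 0.64545^6 = 0.3719 × 0.07231 = 0.02689
λ_eff = λ(1-P_K) = 7.1 × (1 - 0.02689) = 7.1 × 0.97311 = 6.9091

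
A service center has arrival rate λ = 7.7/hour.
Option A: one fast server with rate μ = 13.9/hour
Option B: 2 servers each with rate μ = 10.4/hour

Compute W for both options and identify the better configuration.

Option A: single server μ = 13.9 (M/M/1)
  ρ_A = 7.7/13.9 = 0.5540
  W_A = 1/(μ-λ) = 1/(13.9-7.7) = 1/6.20 = 0.1613

Option B: 2 servers μ = 10.4 (M/M/2)
  ρ_B = λ/(cμ) = 7.7/(2×10.4) = 0.3702
  Offered load a = λ/μ = cρ = 7.7/10.4 = 0.7404
  P₀ = [ Σₙ₌₀^1 aⁿ/n! + a^2/(2!(1-ρ)) ]⁻¹
  Σ = a^0/0! + a^1/1! = 1.0000 + 0.7404 = 1.7404
  a^2/(2!(1-ρ)) = 0.5482/(2 × 0.6298) = 0.4352
  P₀ = 1/(1.7404 + 0.4352) = 0.4596
  Lq = P₀·a^2·ρ / (2!(1-ρ)²) = 0.4596 × 0.5482 × 0.3702 / (2 × 0.3967) = 0.1176
  Wq_B = Lq/λ = 0.1176/7.7 = 0.01527
  W_B = Wq_B + 1/μ = 0.01527 + 0.09615 = 0.1114

Since W_B = 0.1114 < W_A = 0.1613, Option B (multiple servers) has the shorter time in system.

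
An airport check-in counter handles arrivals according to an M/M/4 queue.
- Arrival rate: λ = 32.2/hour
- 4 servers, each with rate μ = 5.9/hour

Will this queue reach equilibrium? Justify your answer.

Stability requires ρ = λ/(cμ) < 1
ρ = 32.2/(4 × 5.9) = 32.2/23.60 = 1.3644
Since 1.3644 ≥ 1, the system is UNSTABLE.
Need c > λ/μ = 32.2/5.9 = 5.46.
Minimum servers needed: c = 6.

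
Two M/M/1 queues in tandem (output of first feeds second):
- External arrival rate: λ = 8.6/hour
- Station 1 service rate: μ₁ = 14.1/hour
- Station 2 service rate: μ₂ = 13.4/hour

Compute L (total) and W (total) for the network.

By Jackson's theorem, each station behaves as independent M/M/1.
Station 1: ρ₁ = 8.6/14.1 = 0.6099, L₁ = ρ₁/(1-ρ₁) = λ/(μ₁-λ) = 8.6/5.50 = 1.5636
Station 2: ρ₂ = 8.6/13.4 = 0.6418, L₂ = ρ₂/(1-ρ₂) = λ/(μ₂-λ) = 8.6/4.80 = 1.7917
Total: L = L₁ + L₂ = 1.5636 + 1.7917 = 3.3553
W = L/λ = 3.3553/8.6 = 0.3902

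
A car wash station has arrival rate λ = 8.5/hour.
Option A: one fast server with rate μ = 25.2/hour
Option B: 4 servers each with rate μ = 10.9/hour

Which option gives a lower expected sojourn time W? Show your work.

Option A: single server μ = 25.2 (M/M/1)
  ρ_A = 8.5/25.2 = 0.3373
  W_A = 1/(μ-λ) = 1/(25.2-8.5) = 1/16.70 = 0.05988

Option B: 4 servers μ = 10.9 (M/M/4)
  ρ_B = λ/(cμ) = 8.5/(4×10.9) = 0.1950
  Offered load a = λ/μ = cρ = 8.5/10.9 = 0.7798
  P₀ = [ Σₙ₌₀^3 aⁿ/n! + a^4/(4!(1-ρ)) ]⁻¹
  Σ = a^0/0! + a^1/1! + a^2/2! + a^3/3! = 1.0000 + 0.7798 + 0.3041 + 0.07904 = 2.1629
  a^4/(4!(1-ρ)) = 0.3698/(24 × 0.8050) = 0.01914
  P₀ = 1/(2.1629 + 0.01914) = 0.4583
  Lq = P₀·a^4·ρ / (4!(1-ρ)²) = 0.45828 × 0.36980 × 0.19495 / (24 × 0.64810) = 0.002124
  Wq_B = Lq/λ = 0.002124/8.5 = 0.0002499
  W_B = Wq_B + 1/μ = 0.0002499 + 0.09174 = 0.09199

Since W_A = 0.05988 < W_B = 0.09199, Option A (single fast server) has the shorter time in system.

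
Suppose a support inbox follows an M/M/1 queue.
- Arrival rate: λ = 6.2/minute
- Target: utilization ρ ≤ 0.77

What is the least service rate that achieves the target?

ρ = λ/μ, so μ = λ/ρ
μ ≥ 6.2/0.77 = 8.0519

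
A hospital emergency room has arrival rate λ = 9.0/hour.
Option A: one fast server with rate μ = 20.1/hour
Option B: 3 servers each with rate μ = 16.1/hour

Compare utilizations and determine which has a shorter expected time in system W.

Option A: single server μ = 20.1 (M/M/1)
  ρ_A = 9.0/20.1 = 0.4478
  W_A = 1/(μ-λ) = 1/(20.1-9.0) = 1/11.10 = 0.09009

Option B: 3 servers μ = 16.1 (M/M/3)
  ρ_B = λ/(cμ) = 9.0/(3×16.1) = 0.1863
  Offered load a = λ/μ = cρ = 9.0/16.1 = 0.5590
  P₀ = [ Σₙ₌₀^2 aⁿ/n! + a^3/(3!(1-ρ)) ]⁻¹
  Σ = a^0/0! + a^1/1! + a^2/2! = 1.000000 + 0.5590062 + 0.1562440 = 1.7153
  a^3/(3!(1-ρ)) = 0.1747/(6 × 0.8137) = 0.03578
  P₀ = 1/(1.7153 + 0.03578) = 0.5711
  Lq = P₀·a^3·ρ / (3!(1-ρ)²) = 0.57109 × 0.17468 × 0.18634 / (6 × 0.66205) = 0.004680
  Wq_B = Lq/λ = 0.004680/9.0 = 0.0005200
  W_B = Wq_B + 1/μ = 0.0005200 + 0.06211 = 0.06263

Since W_B = 0.06263 < W_A = 0.09009, Option B (multiple servers) has the shorter time in system.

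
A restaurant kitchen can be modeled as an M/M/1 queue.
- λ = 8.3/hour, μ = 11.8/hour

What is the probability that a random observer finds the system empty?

ρ = λ/μ = 8.3/11.8 = 0.7034
P(0) = 1 - ρ = 1 - 0.7034 = 0.2966
The server is idle 29.66% of the time.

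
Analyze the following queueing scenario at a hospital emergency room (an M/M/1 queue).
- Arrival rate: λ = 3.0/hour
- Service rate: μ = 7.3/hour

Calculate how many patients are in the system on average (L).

ρ = λ/μ = 3.0/7.3 = 0.4110
For M/M/1: L = λ/(μ-λ)
L = 3.0/(7.3-3.0) = 3.0/4.30
L = 0.6977 patients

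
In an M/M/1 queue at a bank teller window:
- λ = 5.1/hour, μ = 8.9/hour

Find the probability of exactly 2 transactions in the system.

ρ = λ/μ = 5.1/8.9 = 0.5730
P(n) = (1-ρ)ρⁿ
P(2) = (1-0.5730) × 0.5730^2
P(2) = 0.4270 × 0.3283
P(2) = 0.1402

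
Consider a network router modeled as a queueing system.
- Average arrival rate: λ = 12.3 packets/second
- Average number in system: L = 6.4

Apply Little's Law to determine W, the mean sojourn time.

Little's Law: L = λW, so W = L/λ
W = 6.4/12.3 = 0.5203 seconds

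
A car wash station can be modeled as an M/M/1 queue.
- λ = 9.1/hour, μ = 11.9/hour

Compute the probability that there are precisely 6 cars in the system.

ρ = λ/μ = 9.1/11.9 = 0.7647
P(n) = (1-ρ)ρⁿ
P(6) = (1-0.7647) × 0.7647^6
P(6) = 0.23530 × 0.19996
P(6) = 0.04705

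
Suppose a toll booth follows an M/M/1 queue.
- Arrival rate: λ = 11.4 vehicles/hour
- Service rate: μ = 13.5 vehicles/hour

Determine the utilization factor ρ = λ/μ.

Server utilization: ρ = λ/μ
ρ = 11.4/13.5 = 0.8444
The server is busy 84.44% of the time.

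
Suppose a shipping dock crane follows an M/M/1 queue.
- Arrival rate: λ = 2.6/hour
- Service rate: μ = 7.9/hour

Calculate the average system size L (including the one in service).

ρ = λ/μ = 2.6/7.9 = 0.3291
For M/M/1: L = λ/(μ-λ)
L = 2.6/(7.9-2.6) = 2.6/5.30
L = 0.4906 containers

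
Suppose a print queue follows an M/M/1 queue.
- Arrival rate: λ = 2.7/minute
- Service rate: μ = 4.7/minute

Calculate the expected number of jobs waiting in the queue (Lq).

ρ = λ/μ = 2.7/4.7 = 0.5745
For M/M/1: Lq = λ²/(μ(μ-λ))
Lq = 7.29/(4.7 × 2.00)
Lq = 0.7755 jobs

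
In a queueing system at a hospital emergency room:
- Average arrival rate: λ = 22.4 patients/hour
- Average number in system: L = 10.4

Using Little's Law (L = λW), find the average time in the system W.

Little's Law: L = λW, so W = L/λ
W = 10.4/22.4 = 0.4643 hours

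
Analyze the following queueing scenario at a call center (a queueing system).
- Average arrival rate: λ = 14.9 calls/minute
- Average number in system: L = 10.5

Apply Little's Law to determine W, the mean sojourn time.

Little's Law: L = λW, so W = L/λ
W = 10.5/14.9 = 0.7047 minutes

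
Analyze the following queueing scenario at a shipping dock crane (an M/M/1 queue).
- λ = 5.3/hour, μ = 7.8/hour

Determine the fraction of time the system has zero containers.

ρ = λ/μ = 5.3/7.8 = 0.6795
P(0) = 1 - ρ = 1 - 0.6795 = 0.3205
The server is idle 32.05% of the time.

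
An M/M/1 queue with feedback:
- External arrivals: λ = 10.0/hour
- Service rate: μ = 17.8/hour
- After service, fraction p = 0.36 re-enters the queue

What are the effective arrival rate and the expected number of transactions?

Effective arrival rate: λ_eff = λ/(1-p) = 10.0/(1-0.36) = 10.0/0.64 = 15.6250
ρ = λ_eff/μ = 15.6250/17.8 = 0.877809
L = ρ/(1-ρ) = 0.877809/(1-0.877809) = 7.1839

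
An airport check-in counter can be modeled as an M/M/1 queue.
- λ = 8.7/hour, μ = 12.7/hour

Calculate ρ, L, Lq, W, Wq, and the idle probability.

Step 1: ρ = λ/μ = 8.7/12.7 = 0.6850
Step 2: L = λ/(μ-λ) = 8.7/4.00 = 2.1750
Step 3: Lq = λ²/(μ(μ-λ)) = 75.69/(12.7×4.00) = 1.4900
Step 4: W = 1/(μ-λ) = 1/4.00 = 0.2500
Step 5: Wq = λ/(μ(μ-λ)) = 8.7/(12.7×4.00) = 0.1713
Step 6: P(0) = 1-ρ = 0.3150
Verify: L = λW = 8.7×0.2500 = 2.1750 ✔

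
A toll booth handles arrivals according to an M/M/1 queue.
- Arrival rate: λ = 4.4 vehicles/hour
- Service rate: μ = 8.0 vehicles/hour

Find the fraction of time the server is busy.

Server utilization: ρ = λ/μ
ρ = 4.4/8.0 = 0.5500
The server is busy 55.00% of the time.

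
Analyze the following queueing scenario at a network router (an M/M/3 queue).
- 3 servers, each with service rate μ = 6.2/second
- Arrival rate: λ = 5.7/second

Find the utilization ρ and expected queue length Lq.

Traffic intensity: ρ = λ/(cμ) = 5.7/(3×6.2) = 0.3065
Since ρ = 0.3065 < 1, system is stable.
Offered load a = λ/μ = cρ = 5.7/6.2 = 0.9194
P₀ = [ Σₙ₌₀^2 aⁿ/n! + a^3/(3!(1-ρ)) ]⁻¹
Σ = a^0/0! + a^1/1! + a^2/2! = 1.0000 + 0.9194 + 0.4226 = 2.3420
a^3/(3!(1-ρ)) = 0.77705/(6 × 0.69355) = 0.1867
P₀ = 1/(2.3420 + 0.1867) = 0.3955
Lq = P₀·a^3·ρ / (3!(1-ρ)²) = 0.39546 × 0.77705 × 0.30645 / (6 × 0.48101) = 0.03263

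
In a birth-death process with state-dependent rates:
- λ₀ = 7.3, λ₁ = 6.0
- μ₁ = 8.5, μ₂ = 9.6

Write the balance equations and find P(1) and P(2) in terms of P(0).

Balance equations:
State 0: λ₀P₀ = μ₁P₁ → P₁ = (λ₀/μ₁)P₀ = (7.3/8.5)P₀ = 0.8588P₀
State 1: P₂ = (λ₀λ₁)/(μ₁μ₂)P₀ = (7.3×6.0)/(8.5×9.6)P₀ = 0.5368P₀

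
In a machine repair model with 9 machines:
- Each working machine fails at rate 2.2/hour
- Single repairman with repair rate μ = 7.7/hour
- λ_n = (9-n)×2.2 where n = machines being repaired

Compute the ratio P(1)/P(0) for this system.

P(1)/P(0) = ∏_{i=0}^{1-1} λ_i/μ_{i+1}
= (9-0)×2.2/7.7
= 2.5714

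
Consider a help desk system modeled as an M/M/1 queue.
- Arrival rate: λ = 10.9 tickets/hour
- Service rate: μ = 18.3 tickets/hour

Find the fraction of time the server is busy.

Server utilization: ρ = λ/μ
ρ = 10.9/18.3 = 0.5956
The server is busy 59.56% of the time.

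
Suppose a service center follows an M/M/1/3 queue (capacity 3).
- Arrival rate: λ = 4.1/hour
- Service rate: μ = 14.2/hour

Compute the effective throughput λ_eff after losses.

ρ = λ/μ = 4.1/14.2 = 0.28873
P₀ = (1-ρ)/(1-ρ^(K+1)) = (1-0.28873)/(1-0.28873^4) = 0.7113/0.9931 = 0.7162
P_K = P₀×ρ^K = 0.7162 × 0.28873^3 = 0.7162 × 0.02407 = 0.01724
λ_eff = λ(1-P_K) = 4.1 × (1 - 0.01724) = 4.1 × 0.98276 = 4.0293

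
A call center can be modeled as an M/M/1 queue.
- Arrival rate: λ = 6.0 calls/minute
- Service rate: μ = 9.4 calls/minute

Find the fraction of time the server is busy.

Server utilization: ρ = λ/μ
ρ = 6.0/9.4 = 0.6383
The server is busy 63.83% of the time.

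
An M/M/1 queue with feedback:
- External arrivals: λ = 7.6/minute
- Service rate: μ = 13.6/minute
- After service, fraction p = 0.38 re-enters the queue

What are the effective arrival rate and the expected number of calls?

Effective arrival rate: λ_eff = λ/(1-p) = 7.6/(1-0.38) = 7.6/0.62 = 12.25806
ρ = λ_eff/μ = 12.25806/13.6 = 0.901328
L = ρ/(1-ρ) = 0.901328/(1-0.901328) = 9.1346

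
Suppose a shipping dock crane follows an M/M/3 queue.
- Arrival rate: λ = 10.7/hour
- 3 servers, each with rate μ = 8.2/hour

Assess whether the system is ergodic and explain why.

Stability requires ρ = λ/(cμ) < 1
ρ = 10.7/(3 × 8.2) = 10.7/24.60 = 0.4350
Since 0.4350 < 1, the system is STABLE.
The servers are busy 43.50% of the time.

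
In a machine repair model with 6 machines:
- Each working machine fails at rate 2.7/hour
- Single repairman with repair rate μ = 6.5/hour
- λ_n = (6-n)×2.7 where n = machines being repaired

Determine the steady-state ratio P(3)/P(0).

P(3)/P(0) = ∏_{i=0}^{3-1} λ_i/μ_{i+1}
= (6-0)×2.7/6.5 × (6-1)×2.7/6.5 × (6-2)×2.7/6.5
= 8.6007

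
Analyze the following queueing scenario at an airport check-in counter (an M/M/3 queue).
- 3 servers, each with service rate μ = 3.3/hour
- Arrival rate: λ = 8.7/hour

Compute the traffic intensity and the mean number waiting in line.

Traffic intensity: ρ = λ/(cμ) = 8.7/(3×3.3) = 0.8788
Since ρ = 0.8788 < 1, system is stable.
Offered load a = λ/μ = cρ = 8.7/3.3 = 2.6364
P₀ = [ Σₙ₌₀^2 aⁿ/n! + a^3/(3!(1-ρ)) ]⁻¹
Σ = a^0/0! + a^1/1! + a^2/2! = 1.0000 + 2.6364 + 3.4752 = 7.1116
a^3/(3!(1-ρ)) = 18.323817/(6 × 0.12121212) = 25.1952
P₀ = 1/(7.1116 + 25.1952) = 0.03095
Lq = P₀·a^3·ρ / (3!(1-ρ)²) = 0.0309532 × 18.3238 × 0.878788 / (6 × 0.0146924) = 5.6541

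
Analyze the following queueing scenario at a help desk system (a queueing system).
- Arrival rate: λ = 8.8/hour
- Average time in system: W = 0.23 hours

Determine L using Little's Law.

Little's Law: L = λW
L = 8.8 × 0.23 = 2.0240 tickets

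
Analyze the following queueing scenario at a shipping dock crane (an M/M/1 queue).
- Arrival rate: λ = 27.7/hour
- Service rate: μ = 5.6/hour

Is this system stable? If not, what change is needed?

Stability requires ρ = λ/(cμ) < 1
ρ = 27.7/(1 × 5.6) = 27.7/5.60 = 4.9464
Since 4.9464 ≥ 1, the system is UNSTABLE.
Queue grows without bound. Need μ > λ = 27.7.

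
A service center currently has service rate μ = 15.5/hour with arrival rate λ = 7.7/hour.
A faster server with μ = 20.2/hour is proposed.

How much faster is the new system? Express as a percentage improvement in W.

System 1: ρ₁ = 7.7/15.5 = 0.4968, W₁ = 1/(15.5-7.7) = 0.1282
System 2: ρ₂ = 7.7/20.2 = 0.3812, W₂ = 1/(20.2-7.7) = 0.08000
Improvement: (W₁-W₂)/W₁ = (0.1282-0.08000)/0.1282 = 37.60%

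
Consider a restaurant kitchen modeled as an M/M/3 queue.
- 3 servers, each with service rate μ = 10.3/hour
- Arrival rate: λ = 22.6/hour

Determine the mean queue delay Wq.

Traffic intensity: ρ = λ/(cμ) = 22.6/(3×10.3) = 0.7314
Since ρ = 0.7314 < 1, system is stable.
Offered load a = λ/μ = cρ = 22.6/10.3 = 2.1942
P₀ = [ Σₙ₌₀^2 aⁿ/n! + a^3/(3!(1-ρ)) ]⁻¹
Σ = a^0/0! + a^1/1! + a^2/2! = 1.0000 + 2.1942 + 2.4072 = 5.6014
a^3/(3!(1-ρ)) = 10.5636/(6 × 0.26861) = 6.5545
P₀ = 1/(5.6014 + 6.5545) = 0.08226
Lq = P₀·a^3·ρ / (3!(1-ρ)²) = 0.082264 × 10.5636 × 0.73139 / (6 × 0.072150) = 1.4682
Wq = Lq/λ = 1.4682/22.6 = 0.06496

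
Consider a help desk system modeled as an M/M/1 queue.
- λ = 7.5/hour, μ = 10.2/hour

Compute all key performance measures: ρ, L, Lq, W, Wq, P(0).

Step 1: ρ = λ/μ = 7.5/10.2 = 0.7353
Step 2: L = λ/(μ-λ) = 7.5/2.70 = 2.7778
Step 3: Lq = λ²/(μ(μ-λ)) = 56.25/(10.2×2.70) = 2.0425
Step 4: W = 1/(μ-λ) = 1/2.70 = 0.37037
Step 5: Wq = λ/(μ(μ-λ)) = 7.5/(10.2×2.70) = 0.2723
Step 6: P(0) = 1-ρ = 0.2647
Verify: L = λW = 7.5×0.37037 = 2.7778 ✔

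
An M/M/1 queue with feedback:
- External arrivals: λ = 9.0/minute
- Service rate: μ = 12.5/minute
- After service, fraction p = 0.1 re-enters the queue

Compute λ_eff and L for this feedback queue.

Effective arrival rate: λ_eff = λ/(1-p) = 9.0/(1-0.1) = 9.0/0.90 = 10.0000
ρ = λ_eff/μ = 10.0000/12.5 = 0.8000
L = ρ/(1-ρ) = 0.8000/(1-0.8000) = 4.0000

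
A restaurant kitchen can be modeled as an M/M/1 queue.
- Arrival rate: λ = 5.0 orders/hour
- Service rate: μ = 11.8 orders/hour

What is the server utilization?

Server utilization: ρ = λ/μ
ρ = 5.0/11.8 = 0.4237
The server is busy 42.37% of the time.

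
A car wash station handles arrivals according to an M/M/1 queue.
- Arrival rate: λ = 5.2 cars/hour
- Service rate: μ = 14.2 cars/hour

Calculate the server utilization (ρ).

Server utilization: ρ = λ/μ
ρ = 5.2/14.2 = 0.3662
The server is busy 36.62% of the time.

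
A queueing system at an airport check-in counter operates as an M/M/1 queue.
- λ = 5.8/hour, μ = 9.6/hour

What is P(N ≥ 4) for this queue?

ρ = λ/μ = 5.8/9.6 = 0.60417
P(N ≥ n) = ρⁿ
P(N ≥ 4) = 0.60417^4
P(N ≥ 4) = 0.1332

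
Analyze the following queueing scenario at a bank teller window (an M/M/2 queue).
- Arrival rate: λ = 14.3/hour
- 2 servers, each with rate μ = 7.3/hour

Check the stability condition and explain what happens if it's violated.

Stability requires ρ = λ/(cμ) < 1
ρ = 14.3/(2 × 7.3) = 14.3/14.60 = 0.9795
Since 0.9795 < 1, the system is STABLE.
The servers are busy 97.95% of the time.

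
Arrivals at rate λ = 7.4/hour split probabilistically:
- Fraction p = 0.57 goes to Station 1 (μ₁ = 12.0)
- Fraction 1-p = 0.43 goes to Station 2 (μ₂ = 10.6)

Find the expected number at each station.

Effective rates: λ₁ = 7.4×0.57 = 4.218, λ₂ = 7.4×0.43 = 3.182
Station 1: ρ₁ = 4.218/12.0 = 0.3515, L₁ = ρ₁/(1-ρ₁) = 0.3515/(1-0.3515) = 0.5420
Station 2: ρ₂ = 3.182/10.6 = 0.3002, L₂ = ρ₂/(1-ρ₂) = 0.3002/(1-0.3002) = 0.4290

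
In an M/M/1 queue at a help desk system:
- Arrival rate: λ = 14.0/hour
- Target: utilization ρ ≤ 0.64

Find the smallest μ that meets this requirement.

ρ = λ/μ, so μ = λ/ρ
μ ≥ 14.0/0.64 = 21.8750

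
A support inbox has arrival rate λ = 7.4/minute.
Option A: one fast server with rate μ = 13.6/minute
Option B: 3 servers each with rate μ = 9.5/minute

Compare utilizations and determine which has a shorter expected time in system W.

Option A: single server μ = 13.6 (M/M/1)
  ρ_A = 7.4/13.6 = 0.5441
  W_A = 1/(μ-λ) = 1/(13.6-7.4) = 1/6.20 = 0.1613

Option B: 3 servers μ = 9.5 (M/M/3)
  ρ_B = λ/(cμ) = 7.4/(3×9.5) = 0.2596
  Offered load a = λ/μ = cρ = 7.4/9.5 = 0.7789
  P₀ = [ Σₙ₌₀^2 aⁿ/n! + a^3/(3!(1-ρ)) ]⁻¹
  Σ = a^0/0! + a^1/1! + a^2/2! = 1.0000 + 0.7789 + 0.3034 = 2.0823
  a^3/(3!(1-ρ)) = 0.4726/(6 × 0.7404) = 0.1064
  P₀ = 1/(2.0823 + 0.1064) = 0.4569
  Lq = P₀·a^3·ρ / (3!(1-ρ)²) = 0.4569 × 0.4726 × 0.2596 / (6 × 0.5481) = 0.01705
  Wq_B = Lq/λ = 0.01705/7.4 = 0.002304
  W_B = Wq_B + 1/μ = 0.002304 + 0.1053 = 0.1076

Since W_B = 0.1076 < W_A = 0.1613, Option B (multiple servers) has the shorter time in system.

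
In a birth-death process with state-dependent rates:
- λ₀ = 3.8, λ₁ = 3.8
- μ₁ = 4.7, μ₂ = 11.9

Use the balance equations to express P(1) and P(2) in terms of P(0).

Balance equations:
State 0: λ₀P₀ = μ₁P₁ → P₁ = (λ₀/μ₁)P₀ = (3.8/4.7)P₀ = 0.8085P₀
State 1: P₂ = (λ₀λ₁)/(μ₁μ₂)P₀ = (3.8×3.8)/(4.7×11.9)P₀ = 0.2582P₀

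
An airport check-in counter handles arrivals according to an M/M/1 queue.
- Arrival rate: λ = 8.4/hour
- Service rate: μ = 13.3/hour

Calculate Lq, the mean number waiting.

ρ = λ/μ = 8.4/13.3 = 0.6316
For M/M/1: Lq = λ²/(μ(μ-λ))
Lq = 70.56/(13.3 × 4.90)
Lq = 1.0827 passengers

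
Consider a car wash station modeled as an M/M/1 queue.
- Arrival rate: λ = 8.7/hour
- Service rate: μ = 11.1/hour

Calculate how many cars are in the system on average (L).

ρ = λ/μ = 8.7/11.1 = 0.7838
For M/M/1: L = λ/(μ-λ)
L = 8.7/(11.1-8.7) = 8.7/2.40
L = 3.6250 cars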